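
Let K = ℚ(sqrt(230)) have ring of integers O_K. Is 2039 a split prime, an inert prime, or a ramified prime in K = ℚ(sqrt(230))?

Since 230 ≢ 1 mod 4, the ring of integers is ℤ[√230] with discriminant 4·230 = 920.
Since gcd(2039, 920) = 1 the prime 2039 does not ramify.
Compute (230/2039) via Euler: 230^((2039-1)/2) mod 2039 = 1, so (230/2039) = 1.
d is a quadratic residue mod p, hence 2039 splits in O_K.

split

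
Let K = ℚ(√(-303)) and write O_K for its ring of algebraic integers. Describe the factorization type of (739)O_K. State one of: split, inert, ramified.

inert — (739) stays prime in O_K

d = -303 ≡ 1 (mod 4), so O_K = ℤ[(1+√-303)/2] and disc(K) = d = -303.
Since gcd(739, -303) = 1 the prime 739 does not ramify.
Compute (-303/739) via Euler: 436^((739-1)/2) mod 739 = 738, so (-303/739) = -1.
(-303/739) = -1, so 739 is inert.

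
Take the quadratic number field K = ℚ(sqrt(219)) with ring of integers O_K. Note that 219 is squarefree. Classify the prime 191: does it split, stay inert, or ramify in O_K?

remains prime (inert)

219 mod 4 = 3, hence disc K = 4·219 = 876 and O_K = ℤ[√219].
Since gcd(191, 876) = 1 the prime 191 does not ramify.
Legendre symbol by Euler's criterion: (219/191) ≡ 219^95 ≡ 190 (mod 191), i.e. (219/191) = -1.
(219/191) = -1, so 191 is inert.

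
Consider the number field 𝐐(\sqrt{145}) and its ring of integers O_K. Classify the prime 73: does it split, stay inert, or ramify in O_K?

p splits

Since 145 ≡ 1 mod 4, the ring of integers is ℤ[(1+√145)/2] with discriminant 145.
73 ∤ 145, so 73 is unramified.
Euler's criterion: 145^36 mod 73 = 1. Thus (145|73) = 1.
Legendre symbol 1 ⇒ 73 is split.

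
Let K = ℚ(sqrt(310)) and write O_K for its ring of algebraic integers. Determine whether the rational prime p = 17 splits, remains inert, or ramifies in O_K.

d = 310 ≡ 2 (mod 4), so O_K = ℤ[√310] and disc(K) = 4d = 1240.
17 ∤ 1240, so 17 is unramified.
(310/17) = 4^8 mod 17 = 1, giving Legendre symbol 1.
(310/17) = 1, so 17 splits.

splits completely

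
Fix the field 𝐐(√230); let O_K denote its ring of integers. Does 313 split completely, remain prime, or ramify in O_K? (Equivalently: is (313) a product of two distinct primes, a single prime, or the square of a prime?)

313 splits in O_K

d = 230 ≡ 2 (mod 4), so O_K = ℤ[√230] and disc(K) = 4d = 920.
Since gcd(313, 920) = 1 the prime 313 does not ramify.
Legendre symbol by Euler's criterion: (230/313) ≡ 230^156 ≡ 1 (mod 313), i.e. (230/313) = 1.
(230/313) = 1, so 313 splits.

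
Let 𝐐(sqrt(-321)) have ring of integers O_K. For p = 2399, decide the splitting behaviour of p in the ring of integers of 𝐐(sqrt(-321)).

d = -321 ≡ 3 (mod 4), so O_K = ℤ[√-321] and disc(K) = 4d = -1284.
Since gcd(2399, -1284) = 1 the prime 2399 does not ramify.
Euler's criterion: (-321)^1199 mod 2399 = 2398. Thus (-321|2399) = -1.
Legendre symbol -1 ⇒ 2399 is inert.

p is inert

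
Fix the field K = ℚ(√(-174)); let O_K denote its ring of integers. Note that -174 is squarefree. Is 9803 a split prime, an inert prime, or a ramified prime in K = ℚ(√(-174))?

d = -174 ≡ 2 (mod 4), so O_K = ℤ[√-174] and disc(K) = 4d = -696.
Since gcd(9803, -696) = 1 the prime 9803 does not ramify.
Compute (-174/9803) via Euler: 9629^((9803-1)/2) mod 9803 = 1, so (-174/9803) = 1.
d is a quadratic residue mod p, hence 9803 splits in O_K.

split — (9803) = 𝔭₁𝔭₂ with 𝔭₁ ≠ 𝔭₂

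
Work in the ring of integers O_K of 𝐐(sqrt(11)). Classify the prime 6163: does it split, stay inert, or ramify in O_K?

inert

Since 11 ≢ 1 mod 4, the ring of integers is ℤ[√11] with discriminant 4·11 = 44.
Since gcd(6163, 44) = 1 the prime 6163 does not ramify.
Legendre symbol by Euler's criterion: (11/6163) ≡ 11^3081 ≡ 6162 (mod 6163), i.e. (11/6163) = -1.
Legendre symbol -1 ⇒ 6163 is inert.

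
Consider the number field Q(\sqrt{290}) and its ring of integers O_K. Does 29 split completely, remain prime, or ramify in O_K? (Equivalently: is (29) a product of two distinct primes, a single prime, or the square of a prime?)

Since 290 ≢ 1 mod 4, the ring of integers is ℤ[√290] with discriminant 4·290 = 1160.
disc(K) = 1160 = 29·40, so p = 29 is ramified.

ramifies in O_K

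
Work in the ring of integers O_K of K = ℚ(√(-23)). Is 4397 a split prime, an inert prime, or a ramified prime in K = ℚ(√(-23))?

p splits

-23 mod 4 = 1, hence disc K = -23 and O_K = ℤ[(1+√-23)/2].
Since gcd(4397, -23) = 1 the prime 4397 does not ramify.
Compute (-23/4397) via Euler: 4374^((4397-1)/2) mod 4397 = 1, so (-23/4397) = 1.
d is a quadratic residue mod p, hence 4397 splits in O_K.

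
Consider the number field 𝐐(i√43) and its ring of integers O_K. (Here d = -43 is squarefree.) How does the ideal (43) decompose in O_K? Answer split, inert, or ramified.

ramifies in O_K

Since -43 ≡ 1 mod 4, the ring of integers is ℤ[(1+√-43)/2] with discriminant -43.
Ramification test: 43 | -43. The prime 43 ramifies in K.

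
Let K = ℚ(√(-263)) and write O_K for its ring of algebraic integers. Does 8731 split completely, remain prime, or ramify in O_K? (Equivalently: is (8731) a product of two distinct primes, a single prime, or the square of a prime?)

d = -263 ≡ 1 (mod 4), so O_K = ℤ[(1+√-263)/2] and disc(K) = d = -263.
disc(K) = -263 is not divisible by 8731; 8731 is unramified.
Euler's criterion: (-263)^4365 mod 8731 = 1. Thus (-263|8731) = 1.
Legendre symbol 1 ⇒ 8731 is split.

p splits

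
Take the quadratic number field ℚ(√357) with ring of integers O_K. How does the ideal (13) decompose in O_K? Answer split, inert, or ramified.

357 mod 4 = 1, hence disc K = 357 and O_K = ℤ[(1+√357)/2].
13 ∤ 357, so 13 is unramified.
Compute (357/13) via Euler: 6^((13-1)/2) mod 13 = 12, so (357/13) = -1.
(357/13) = -1, so 13 is inert.

13 remains inert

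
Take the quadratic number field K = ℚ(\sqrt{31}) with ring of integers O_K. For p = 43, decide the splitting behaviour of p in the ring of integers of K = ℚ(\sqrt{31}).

split — (43) = 𝔭₁𝔭₂ with 𝔭₁ ≠ 𝔭₂

31 mod 4 = 3, hence disc K = 4·31 = 124 and O_K = ℤ[√31].
disc(K) = 124 is not divisible by 43; 43 is unramified.
Legendre symbol by Euler's criterion: (31/43) ≡ 31^21 ≡ 1 (mod 43), i.e. (31/43) = 1.
d is a quadratic residue mod p, hence 43 splits in O_K.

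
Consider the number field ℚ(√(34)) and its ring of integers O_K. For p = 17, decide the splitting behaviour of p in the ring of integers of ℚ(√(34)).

Since 34 ≢ 1 mod 4, the ring of integers is ℤ[√34] with discriminant 4·34 = 136.
17 divides disc(K) = 136, so 17 ramifies.

p ramifies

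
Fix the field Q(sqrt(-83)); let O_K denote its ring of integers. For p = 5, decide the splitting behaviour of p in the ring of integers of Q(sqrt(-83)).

remains prime (inert)

-83 mod 4 = 1, hence disc K = -83 and O_K = ℤ[(1+√-83)/2].
5 ∤ -83, so 5 is unramified.
Euler's criterion: (-83)^2 mod 5 = 4. Thus (-83|5) = -1.
(-83/5) = -1, so 5 is inert.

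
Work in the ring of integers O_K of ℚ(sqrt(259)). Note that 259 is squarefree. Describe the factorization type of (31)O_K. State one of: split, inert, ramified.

Since 259 ≢ 1 mod 4, the ring of integers is ℤ[√259] with discriminant 4·259 = 1036.
Since gcd(31, 1036) = 1 the prime 31 does not ramify.
Euler's criterion: 259^15 mod 31 = 30. Thus (259|31) = -1.
Legendre symbol -1 ⇒ 31 is inert.

remains prime (inert)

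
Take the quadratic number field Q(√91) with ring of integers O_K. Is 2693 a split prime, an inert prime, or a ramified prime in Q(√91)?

2693 splits in O_K

d = 91 ≡ 3 (mod 4), so O_K = ℤ[√91] and disc(K) = 4d = 364.
disc(K) = 364 is not divisible by 2693; 2693 is unramified.
(91/2693) = 91^1346 mod 2693 = 1, giving Legendre symbol 1.
d is a quadratic residue mod p, hence 2693 splits in O_K.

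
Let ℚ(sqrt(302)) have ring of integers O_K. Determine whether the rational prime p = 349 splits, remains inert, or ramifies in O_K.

349 remains inert

Since 302 ≢ 1 mod 4, the ring of integers is ℤ[√302] with discriminant 4·302 = 1208.
Since gcd(349, 1208) = 1 the prime 349 does not ramify.
Euler's criterion: 302^174 mod 349 = 348. Thus (302|349) = -1.
Legendre symbol -1 ⇒ 349 is inert.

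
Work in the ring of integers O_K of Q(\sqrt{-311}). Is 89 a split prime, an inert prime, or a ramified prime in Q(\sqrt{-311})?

split

d = -311 ≡ 1 (mod 4), so O_K = ℤ[(1+√-311)/2] and disc(K) = d = -311.
89 ∤ -311, so 89 is unramified.
(-311/89) = 45^44 mod 89 = 1, giving Legendre symbol 1.
d is a quadratic residue mod p, hence 89 splits in O_K.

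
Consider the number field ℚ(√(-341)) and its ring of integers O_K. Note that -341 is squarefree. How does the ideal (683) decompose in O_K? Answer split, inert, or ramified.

-341 mod 4 = 3, hence disc K = 4·(-341) = -1364 and O_K = ℤ[√-341].
disc(K) = -1364 is not divisible by 683; 683 is unramified.
Legendre symbol by Euler's criterion: (-341/683) ≡ (-341)^341 ≡ 682 (mod 683), i.e. (-341/683) = -1.
(-341/683) = -1, so 683 is inert.

683 remains inert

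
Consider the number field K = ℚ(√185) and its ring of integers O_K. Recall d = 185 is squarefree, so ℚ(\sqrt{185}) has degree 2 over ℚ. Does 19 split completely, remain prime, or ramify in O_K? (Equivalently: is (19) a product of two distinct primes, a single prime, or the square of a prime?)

19 remains inert

Since 185 ≡ 1 mod 4, the ring of integers is ℤ[(1+√185)/2] with discriminant 185.
19 ∤ 185, so 19 is unramified.
(185/19) = 14^9 mod 19 = 18, giving Legendre symbol -1.
Legendre symbol -1 ⇒ 19 is inert.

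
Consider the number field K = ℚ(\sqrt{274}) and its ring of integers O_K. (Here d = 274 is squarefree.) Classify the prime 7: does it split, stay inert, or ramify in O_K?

d = 274 ≡ 2 (mod 4), so O_K = ℤ[√274] and disc(K) = 4d = 1096.
7 ∤ 1096, so 7 is unramified.
(274/7) = 1^3 mod 7 = 1, giving Legendre symbol 1.
Legendre symbol 1 ⇒ 7 is split.

7 splits in O_K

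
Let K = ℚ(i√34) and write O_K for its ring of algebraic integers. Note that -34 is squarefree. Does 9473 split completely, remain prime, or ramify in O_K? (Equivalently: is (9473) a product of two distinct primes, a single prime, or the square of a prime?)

9473 splits in O_K

d = -34 ≡ 2 (mod 4), so O_K = ℤ[√-34] and disc(K) = 4d = -136.
disc(K) = -136 is not divisible by 9473; 9473 is unramified.
Legendre symbol by Euler's criterion: (-34/9473) ≡ (-34)^4736 ≡ 1 (mod 9473), i.e. (-34/9473) = 1.
(-34/9473) = 1, so 9473 splits.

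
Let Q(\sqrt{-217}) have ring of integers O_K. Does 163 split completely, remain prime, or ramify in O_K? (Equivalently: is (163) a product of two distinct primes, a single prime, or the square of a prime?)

inert — (163) stays prime in O_K

d = -217 ≡ 3 (mod 4), so O_K = ℤ[√-217] and disc(K) = 4d = -868.
disc(K) = -868 is not divisible by 163; 163 is unramified.
(-217/163) = 109^81 mod 163 = 162, giving Legendre symbol -1.
d is a non-residue mod p, hence 163 remains inert in O_K.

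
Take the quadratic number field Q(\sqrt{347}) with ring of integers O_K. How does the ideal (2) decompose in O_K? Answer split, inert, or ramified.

p ramifies

Since 347 ≢ 1 mod 4, the ring of integers is ℤ[√347] with discriminant 4·347 = 1388.
2 divides disc(K) = 1388, so 2 ramifies.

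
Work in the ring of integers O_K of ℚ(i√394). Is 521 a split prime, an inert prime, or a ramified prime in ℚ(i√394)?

d = -394 ≡ 2 (mod 4), so O_K = ℤ[√-394] and disc(K) = 4d = -1576.
521 ∤ -1576, so 521 is unramified.
Euler's criterion: (-394)^260 mod 521 = 1. Thus (-394|521) = 1.
Legendre symbol 1 ⇒ 521 is split.

521 splits in O_K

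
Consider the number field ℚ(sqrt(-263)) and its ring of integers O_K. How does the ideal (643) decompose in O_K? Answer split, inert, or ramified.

Since -263 ≡ 1 mod 4, the ring of integers is ℤ[(1+√-263)/2] with discriminant -263.
Since gcd(643, -263) = 1 the prime 643 does not ramify.
Euler's criterion: (-263)^321 mod 643 = 1. Thus (-263|643) = 1.
Legendre symbol 1 ⇒ 643 is split.

p splits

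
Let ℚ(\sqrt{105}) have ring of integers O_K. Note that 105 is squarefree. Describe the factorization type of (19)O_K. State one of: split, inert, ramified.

d = 105 ≡ 1 (mod 4), so O_K = ℤ[(1+√105)/2] and disc(K) = d = 105.
disc(K) = 105 is not divisible by 19; 19 is unramified.
Euler's criterion: 105^9 mod 19 = 18. Thus (105|19) = -1.
(105/19) = -1, so 19 is inert.

inert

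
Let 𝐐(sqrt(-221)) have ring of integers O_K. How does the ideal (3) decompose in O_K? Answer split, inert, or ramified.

splits completely

-221 mod 4 = 3, hence disc K = 4·(-221) = -884 and O_K = ℤ[√-221].
3 ∤ -884, so 3 is unramified.
Euler's criterion: (-221)^1 mod 3 = 1. Thus (-221|3) = 1.
Legendre symbol 1 ⇒ 3 is split.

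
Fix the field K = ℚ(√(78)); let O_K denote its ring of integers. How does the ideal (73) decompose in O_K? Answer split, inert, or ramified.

p is inert

d = 78 ≡ 2 (mod 4), so O_K = ℤ[√78] and disc(K) = 4d = 312.
disc(K) = 312 is not divisible by 73; 73 is unramified.
(78/73) = 5^36 mod 73 = 72, giving Legendre symbol -1.
d is a non-residue mod p, hence 73 remains inert in O_K.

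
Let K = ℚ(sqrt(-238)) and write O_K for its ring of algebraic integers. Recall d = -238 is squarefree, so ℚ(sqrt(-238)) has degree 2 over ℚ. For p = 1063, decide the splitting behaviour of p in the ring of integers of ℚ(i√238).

remains prime (inert)

Since -238 ≢ 1 mod 4, the ring of integers is ℤ[√-238] with discriminant 4·(-238) = -952.
1063 ∤ -952, so 1063 is unramified.
Euler's criterion: (-238)^531 mod 1063 = 1062. Thus (-238|1063) = -1.
d is a non-residue mod p, hence 1063 remains inert in O_K.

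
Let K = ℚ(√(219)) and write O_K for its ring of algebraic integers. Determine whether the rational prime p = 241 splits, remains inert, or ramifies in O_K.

Since 219 ≢ 1 mod 4, the ring of integers is ℤ[√219] with discriminant 4·219 = 876.
241 ∤ 876, so 241 is unramified.
(219/241) = 219^120 mod 241 = 240, giving Legendre symbol -1.
(219/241) = -1, so 241 is inert.

remains prime (inert)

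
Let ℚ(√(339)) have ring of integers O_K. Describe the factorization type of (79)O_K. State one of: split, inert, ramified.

splits completely

d = 339 ≡ 3 (mod 4), so O_K = ℤ[√339] and disc(K) = 4d = 1356.
79 ∤ 1356, so 79 is unramified.
Legendre symbol by Euler's criterion: (339/79) ≡ 339^39 ≡ 1 (mod 79), i.e. (339/79) = 1.
d is a quadratic residue mod p, hence 79 splits in O_K.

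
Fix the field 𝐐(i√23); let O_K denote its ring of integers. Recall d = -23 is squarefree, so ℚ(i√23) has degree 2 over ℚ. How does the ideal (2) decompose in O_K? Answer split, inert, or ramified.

split — (2) = 𝔭₁𝔭₂ with 𝔭₁ ≠ 𝔭₂

Since -23 ≡ 1 mod 4, the ring of integers is ℤ[(1+√-23)/2] with discriminant -23.
disc(K) = -23 is not divisible by 2; 2 is unramified.
Checking d mod 8: -23 ≡ 1. Hence 2 is split in O_K.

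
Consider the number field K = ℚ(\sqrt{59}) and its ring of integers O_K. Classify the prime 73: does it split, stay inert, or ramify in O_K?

59 mod 4 = 3, hence disc K = 4·59 = 236 and O_K = ℤ[√59].
73 ∤ 236, so 73 is unramified.
(59/73) = 59^36 mod 73 = 72, giving Legendre symbol -1.
d is a non-residue mod p, hence 73 remains inert in O_K.

inert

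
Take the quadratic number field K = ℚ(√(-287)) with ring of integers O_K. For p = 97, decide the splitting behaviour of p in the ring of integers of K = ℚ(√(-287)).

split — (97) = 𝔭₁𝔭₂ with 𝔭₁ ≠ 𝔭₂

-287 mod 4 = 1, hence disc K = -287 and O_K = ℤ[(1+√-287)/2].
Since gcd(97, -287) = 1 the prime 97 does not ramify.
Legendre symbol by Euler's criterion: (-287/97) ≡ (-287)^48 ≡ 1 (mod 97), i.e. (-287/97) = 1.
(-287/97) = 1, so 97 splits.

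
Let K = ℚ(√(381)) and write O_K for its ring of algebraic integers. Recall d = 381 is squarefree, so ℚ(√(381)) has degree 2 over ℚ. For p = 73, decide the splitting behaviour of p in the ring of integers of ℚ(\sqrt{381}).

Since 381 ≡ 1 mod 4, the ring of integers is ℤ[(1+√381)/2] with discriminant 381.
73 ∤ 381, so 73 is unramified.
Legendre symbol by Euler's criterion: (381/73) ≡ 381^36 ≡ 1 (mod 73), i.e. (381/73) = 1.
Legendre symbol 1 ⇒ 73 is split.

73 splits in O_K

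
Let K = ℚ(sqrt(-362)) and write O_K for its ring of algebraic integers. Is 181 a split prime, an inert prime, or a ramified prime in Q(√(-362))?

ramified — (181) = 𝔭²

-362 mod 4 = 2, hence disc K = 4·(-362) = -1448 and O_K = ℤ[√-362].
181 divides disc(K) = -1448, so 181 ramifies.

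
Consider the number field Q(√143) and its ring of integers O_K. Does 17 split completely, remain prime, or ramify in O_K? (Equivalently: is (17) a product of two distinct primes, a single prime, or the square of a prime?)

p is inert

Since 143 ≢ 1 mod 4, the ring of integers is ℤ[√143] with discriminant 4·143 = 572.
Since gcd(17, 572) = 1 the prime 17 does not ramify.
Legendre symbol by Euler's criterion: (143/17) ≡ 143^8 ≡ 16 (mod 17), i.e. (143/17) = -1.
Legendre symbol -1 ⇒ 17 is inert.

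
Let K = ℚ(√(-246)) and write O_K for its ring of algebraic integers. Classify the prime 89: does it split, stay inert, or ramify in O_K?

splits completely

d = -246 ≡ 2 (mod 4), so O_K = ℤ[√-246] and disc(K) = 4d = -984.
89 ∤ -984, so 89 is unramified.
(-246/89) = 21^44 mod 89 = 1, giving Legendre symbol 1.
(-246/89) = 1, so 89 splits.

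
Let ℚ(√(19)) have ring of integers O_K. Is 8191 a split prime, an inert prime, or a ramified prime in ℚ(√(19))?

d = 19 ≡ 3 (mod 4), so O_K = ℤ[√19] and disc(K) = 4d = 76.
Since gcd(8191, 76) = 1 the prime 8191 does not ramify.
(19/8191) = 19^4095 mod 8191 = 1, giving Legendre symbol 1.
d is a quadratic residue mod p, hence 8191 splits in O_K.

8191 splits in O_K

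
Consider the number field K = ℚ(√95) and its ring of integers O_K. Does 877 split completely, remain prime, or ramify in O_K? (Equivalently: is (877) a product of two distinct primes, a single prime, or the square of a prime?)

95 mod 4 = 3, hence disc K = 4·95 = 380 and O_K = ℤ[√95].
disc(K) = 380 is not divisible by 877; 877 is unramified.
Compute (95/877) via Euler: 95^((877-1)/2) mod 877 = 1, so (95/877) = 1.
(95/877) = 1, so 877 splits.

split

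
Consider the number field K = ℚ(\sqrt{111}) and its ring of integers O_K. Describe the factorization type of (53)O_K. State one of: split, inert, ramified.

Since 111 ≢ 1 mod 4, the ring of integers is ℤ[√111] with discriminant 4·111 = 444.
disc(K) = 444 is not divisible by 53; 53 is unramified.
Compute (111/53) via Euler: 5^((53-1)/2) mod 53 = 52, so (111/53) = -1.
Legendre symbol -1 ⇒ 53 is inert.

53 remains inert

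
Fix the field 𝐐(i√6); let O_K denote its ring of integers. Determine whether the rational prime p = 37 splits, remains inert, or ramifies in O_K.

-6 mod 4 = 2, hence disc K = 4·(-6) = -24 and O_K = ℤ[√-6].
disc(K) = -24 is not divisible by 37; 37 is unramified.
Legendre symbol by Euler's criterion: (-6/37) ≡ (-6)^18 ≡ 36 (mod 37), i.e. (-6/37) = -1.
Legendre symbol -1 ⇒ 37 is inert.

37 remains inert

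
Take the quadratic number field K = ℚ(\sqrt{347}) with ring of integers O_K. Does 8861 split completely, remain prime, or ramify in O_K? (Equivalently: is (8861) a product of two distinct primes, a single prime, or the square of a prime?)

inert — (8861) stays prime in O_K

d = 347 ≡ 3 (mod 4), so O_K = ℤ[√347] and disc(K) = 4d = 1388.
disc(K) = 1388 is not divisible by 8861; 8861 is unramified.
Euler's criterion: 347^4430 mod 8861 = 8860. Thus (347|8861) = -1.
(347/8861) = -1, so 8861 is inert.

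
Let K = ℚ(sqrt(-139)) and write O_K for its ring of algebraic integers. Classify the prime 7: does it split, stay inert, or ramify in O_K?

p splits

d = -139 ≡ 1 (mod 4), so O_K = ℤ[(1+√-139)/2] and disc(K) = d = -139.
disc(K) = -139 is not divisible by 7; 7 is unramified.
Euler's criterion: (-139)^3 mod 7 = 1. Thus (-139|7) = 1.
(-139/7) = 1, so 7 splits.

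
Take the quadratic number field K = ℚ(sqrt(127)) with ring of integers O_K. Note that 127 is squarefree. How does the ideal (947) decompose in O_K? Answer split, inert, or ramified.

p splits

Since 127 ≢ 1 mod 4, the ring of integers is ℤ[√127] with discriminant 4·127 = 508.
disc(K) = 508 is not divisible by 947; 947 is unramified.
(127/947) = 127^473 mod 947 = 1, giving Legendre symbol 1.
d is a quadratic residue mod p, hence 947 splits in O_K.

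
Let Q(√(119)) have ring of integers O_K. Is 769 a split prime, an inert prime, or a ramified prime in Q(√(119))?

p is inert

119 mod 4 = 3, hence disc K = 4·119 = 476 and O_K = ℤ[√119].
769 ∤ 476, so 769 is unramified.
Compute (119/769) via Euler: 119^((769-1)/2) mod 769 = 768, so (119/769) = -1.
(119/769) = -1, so 769 is inert.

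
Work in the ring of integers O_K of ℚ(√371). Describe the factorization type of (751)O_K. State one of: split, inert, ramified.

Since 371 ≢ 1 mod 4, the ring of integers is ℤ[√371] with discriminant 4·371 = 1484.
disc(K) = 1484 is not divisible by 751; 751 is unramified.
(371/751) = 371^375 mod 751 = 750, giving Legendre symbol -1.
d is a non-residue mod p, hence 751 remains inert in O_K.

remains prime (inert)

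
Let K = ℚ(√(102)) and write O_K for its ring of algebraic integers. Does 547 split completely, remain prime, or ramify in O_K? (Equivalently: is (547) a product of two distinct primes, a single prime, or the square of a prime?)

Since 102 ≢ 1 mod 4, the ring of integers is ℤ[√102] with discriminant 4·102 = 408.
547 ∤ 408, so 547 is unramified.
Compute (102/547) via Euler: 102^((547-1)/2) mod 547 = 546, so (102/547) = -1.
d is a non-residue mod p, hence 547 remains inert in O_K.

inert — (547) stays prime in O_K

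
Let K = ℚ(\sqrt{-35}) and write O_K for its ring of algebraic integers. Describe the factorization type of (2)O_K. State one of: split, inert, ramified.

-35 mod 4 = 1, hence disc K = -35 and O_K = ℤ[(1+√-35)/2].
2 ∤ -35, so 2 is unramified.
d ≡ 5 (mod 8); the supplementary law gives 2 inert.

p is inert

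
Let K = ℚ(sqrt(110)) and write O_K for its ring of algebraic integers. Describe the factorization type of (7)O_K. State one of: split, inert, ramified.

remains prime (inert)

d = 110 ≡ 2 (mod 4), so O_K = ℤ[√110] and disc(K) = 4d = 440.
disc(K) = 440 is not divisible by 7; 7 is unramified.
Euler's criterion: 110^3 mod 7 = 6. Thus (110|7) = -1.
Legendre symbol -1 ⇒ 7 is inert.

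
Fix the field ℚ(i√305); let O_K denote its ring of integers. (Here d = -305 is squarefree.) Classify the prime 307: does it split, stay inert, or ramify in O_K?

-305 mod 4 = 3, hence disc K = 4·(-305) = -1220 and O_K = ℤ[√-305].
Since gcd(307, -1220) = 1 the prime 307 does not ramify.
Legendre symbol by Euler's criterion: (-305/307) ≡ (-305)^153 ≡ 306 (mod 307), i.e. (-305/307) = -1.
(-305/307) = -1, so 307 is inert.

307 remains inert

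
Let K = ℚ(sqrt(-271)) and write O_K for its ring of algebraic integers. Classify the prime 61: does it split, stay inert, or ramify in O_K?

Since -271 ≡ 1 mod 4, the ring of integers is ℤ[(1+√-271)/2] with discriminant -271.
61 ∤ -271, so 61 is unramified.
Legendre symbol by Euler's criterion: (-271/61) ≡ (-271)^30 ≡ 1 (mod 61), i.e. (-271/61) = 1.
d is a quadratic residue mod p, hence 61 splits in O_K.

split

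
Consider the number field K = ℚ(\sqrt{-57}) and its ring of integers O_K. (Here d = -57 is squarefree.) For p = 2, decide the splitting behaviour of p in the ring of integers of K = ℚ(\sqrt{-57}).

-57 mod 4 = 3, hence disc K = 4·(-57) = -228 and O_K = ℤ[√-57].
Ramification test: 2 | -228. The prime 2 ramifies in K.

ramified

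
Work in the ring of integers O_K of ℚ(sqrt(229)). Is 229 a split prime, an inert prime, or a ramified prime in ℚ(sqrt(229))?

Since 229 ≡ 1 mod 4, the ring of integers is ℤ[(1+√229)/2] with discriminant 229.
Ramification test: 229 | 229. The prime 229 ramifies in K.

229 is ramified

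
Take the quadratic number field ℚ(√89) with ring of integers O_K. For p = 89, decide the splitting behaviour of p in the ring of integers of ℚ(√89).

89 mod 4 = 1, hence disc K = 89 and O_K = ℤ[(1+√89)/2].
89 divides disc(K) = 89, so 89 ramifies.

ramifies in O_K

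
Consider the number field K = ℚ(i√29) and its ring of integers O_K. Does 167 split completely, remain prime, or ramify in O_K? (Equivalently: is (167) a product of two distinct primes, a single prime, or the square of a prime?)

p is inert

Since -29 ≢ 1 mod 4, the ring of integers is ℤ[√-29] with discriminant 4·(-29) = -116.
167 ∤ -116, so 167 is unramified.
Legendre symbol by Euler's criterion: (-29/167) ≡ (-29)^83 ≡ 166 (mod 167), i.e. (-29/167) = -1.
d is a non-residue mod p, hence 167 remains inert in O_K.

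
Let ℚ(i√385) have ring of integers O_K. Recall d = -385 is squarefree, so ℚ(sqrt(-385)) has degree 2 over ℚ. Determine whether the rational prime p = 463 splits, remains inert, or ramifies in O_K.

-385 mod 4 = 3, hence disc K = 4·(-385) = -1540 and O_K = ℤ[√-385].
Since gcd(463, -1540) = 1 the prime 463 does not ramify.
Euler's criterion: (-385)^231 mod 463 = 1. Thus (-385|463) = 1.
d is a quadratic residue mod p, hence 463 splits in O_K.

463 splits in O_K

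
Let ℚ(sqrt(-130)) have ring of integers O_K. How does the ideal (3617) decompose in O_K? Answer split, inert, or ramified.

3617 remains inert

d = -130 ≡ 2 (mod 4), so O_K = ℤ[√-130] and disc(K) = 4d = -520.
Since gcd(3617, -520) = 1 the prime 3617 does not ramify.
Compute (-130/3617) via Euler: 3487^((3617-1)/2) mod 3617 = 3616, so (-130/3617) = -1.
(-130/3617) = -1, so 3617 is inert.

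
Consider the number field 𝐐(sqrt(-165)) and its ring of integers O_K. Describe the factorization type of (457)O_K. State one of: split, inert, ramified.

457 splits in O_K

Since -165 ≢ 1 mod 4, the ring of integers is ℤ[√-165] with discriminant 4·(-165) = -660.
disc(K) = -660 is not divisible by 457; 457 is unramified.
Compute (-165/457) via Euler: 292^((457-1)/2) mod 457 = 1, so (-165/457) = 1.
(-165/457) = 1, so 457 splits.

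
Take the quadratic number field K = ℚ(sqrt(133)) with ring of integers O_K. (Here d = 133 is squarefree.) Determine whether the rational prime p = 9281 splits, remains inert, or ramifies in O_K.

9281 remains inert

d = 133 ≡ 1 (mod 4), so O_K = ℤ[(1+√133)/2] and disc(K) = d = 133.
9281 ∤ 133, so 9281 is unramified.
Euler's criterion: 133^4640 mod 9281 = 9280. Thus (133|9281) = -1.
(133/9281) = -1, so 9281 is inert.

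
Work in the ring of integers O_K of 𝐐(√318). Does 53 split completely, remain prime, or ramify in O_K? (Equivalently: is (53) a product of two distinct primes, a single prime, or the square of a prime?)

318 mod 4 = 2, hence disc K = 4·318 = 1272 and O_K = ℤ[√318].
53 divides disc(K) = 1272, so 53 ramifies.

ramifies in O_K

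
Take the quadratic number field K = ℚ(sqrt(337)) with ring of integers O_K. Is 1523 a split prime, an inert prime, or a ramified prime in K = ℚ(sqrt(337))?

Since 337 ≡ 1 mod 4, the ring of integers is ℤ[(1+√337)/2] with discriminant 337.
1523 ∤ 337, so 1523 is unramified.
Euler's criterion: 337^761 mod 1523 = 1. Thus (337|1523) = 1.
d is a quadratic residue mod p, hence 1523 splits in O_K.

1523 splits in O_K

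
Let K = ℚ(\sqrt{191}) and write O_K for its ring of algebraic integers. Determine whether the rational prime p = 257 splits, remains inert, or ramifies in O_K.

remains prime (inert)

191 mod 4 = 3, hence disc K = 4·191 = 764 and O_K = ℤ[√191].
disc(K) = 764 is not divisible by 257; 257 is unramified.
Euler's criterion: 191^128 mod 257 = 256. Thus (191|257) = -1.
(191/257) = -1, so 257 is inert.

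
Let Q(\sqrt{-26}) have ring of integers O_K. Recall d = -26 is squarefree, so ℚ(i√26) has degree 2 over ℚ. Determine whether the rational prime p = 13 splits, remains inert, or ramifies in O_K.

ramifies in O_K

-26 mod 4 = 2, hence disc K = 4·(-26) = -104 and O_K = ℤ[√-26].
13 divides disc(K) = -104, so 13 ramifies.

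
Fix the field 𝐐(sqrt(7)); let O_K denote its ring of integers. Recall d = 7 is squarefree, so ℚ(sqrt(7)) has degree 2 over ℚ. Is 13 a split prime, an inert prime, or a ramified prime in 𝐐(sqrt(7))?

Since 7 ≢ 1 mod 4, the ring of integers is ℤ[√7] with discriminant 4·7 = 28.
13 ∤ 28, so 13 is unramified.
(7/13) = 7^6 mod 13 = 12, giving Legendre symbol -1.
d is a non-residue mod p, hence 13 remains inert in O_K.

remains prime (inert)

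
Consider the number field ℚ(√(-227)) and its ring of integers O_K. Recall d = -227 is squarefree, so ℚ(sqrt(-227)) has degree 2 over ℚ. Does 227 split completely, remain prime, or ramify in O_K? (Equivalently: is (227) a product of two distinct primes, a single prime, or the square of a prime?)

-227 mod 4 = 1, hence disc K = -227 and O_K = ℤ[(1+√-227)/2].
Ramification test: 227 | -227. The prime 227 ramifies in K.

p ramifies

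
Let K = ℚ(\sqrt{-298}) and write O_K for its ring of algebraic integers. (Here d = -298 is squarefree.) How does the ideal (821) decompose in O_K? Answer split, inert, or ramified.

821 remains inert

Since -298 ≢ 1 mod 4, the ring of integers is ℤ[√-298] with discriminant 4·(-298) = -1192.
Since gcd(821, -1192) = 1 the prime 821 does not ramify.
Compute (-298/821) via Euler: 523^((821-1)/2) mod 821 = 820, so (-298/821) = -1.
d is a non-residue mod p, hence 821 remains inert in O_K.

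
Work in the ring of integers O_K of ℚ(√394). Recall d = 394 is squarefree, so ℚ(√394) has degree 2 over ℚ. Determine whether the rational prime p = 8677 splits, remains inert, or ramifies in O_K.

8677 remains inert

394 mod 4 = 2, hence disc K = 4·394 = 1576 and O_K = ℤ[√394].
8677 ∤ 1576, so 8677 is unramified.
(394/8677) = 394^4338 mod 8677 = 8676, giving Legendre symbol -1.
Legendre symbol -1 ⇒ 8677 is inert.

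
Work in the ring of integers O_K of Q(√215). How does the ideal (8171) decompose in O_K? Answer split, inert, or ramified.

d = 215 ≡ 3 (mod 4), so O_K = ℤ[√215] and disc(K) = 4d = 860.
8171 ∤ 860, so 8171 is unramified.
Euler's criterion: 215^4085 mod 8171 = 8170. Thus (215|8171) = -1.
d is a non-residue mod p, hence 8171 remains inert in O_K.

remains prime (inert)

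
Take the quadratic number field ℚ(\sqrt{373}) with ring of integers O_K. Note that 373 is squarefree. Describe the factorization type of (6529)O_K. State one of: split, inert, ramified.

d = 373 ≡ 1 (mod 4), so O_K = ℤ[(1+√373)/2] and disc(K) = d = 373.
6529 ∤ 373, so 6529 is unramified.
(373/6529) = 373^3264 mod 6529 = 6528, giving Legendre symbol -1.
d is a non-residue mod p, hence 6529 remains inert in O_K.

inert — (6529) stays prime in O_K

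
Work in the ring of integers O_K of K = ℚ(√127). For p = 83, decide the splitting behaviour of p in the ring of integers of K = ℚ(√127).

d = 127 ≡ 3 (mod 4), so O_K = ℤ[√127] and disc(K) = 4d = 508.
disc(K) = 508 is not divisible by 83; 83 is unramified.
Euler's criterion: 127^41 mod 83 = 1. Thus (127|83) = 1.
(127/83) = 1, so 83 splits.

p splits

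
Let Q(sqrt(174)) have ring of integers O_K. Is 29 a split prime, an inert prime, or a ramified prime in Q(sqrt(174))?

d = 174 ≡ 2 (mod 4), so O_K = ℤ[√174] and disc(K) = 4d = 696.
29 divides disc(K) = 696, so 29 ramifies.

ramifies in O_K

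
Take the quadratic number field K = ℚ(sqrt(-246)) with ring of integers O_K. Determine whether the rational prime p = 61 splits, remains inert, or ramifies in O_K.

inert — (61) stays prime in O_K

-246 mod 4 = 2, hence disc K = 4·(-246) = -984 and O_K = ℤ[√-246].
61 ∤ -984, so 61 is unramified.
Compute (-246/61) via Euler: 59^((61-1)/2) mod 61 = 60, so (-246/61) = -1.
(-246/61) = -1, so 61 is inert.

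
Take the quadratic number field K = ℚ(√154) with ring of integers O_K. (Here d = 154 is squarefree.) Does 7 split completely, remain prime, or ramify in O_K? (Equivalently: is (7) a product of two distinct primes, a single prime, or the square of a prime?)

Since 154 ≢ 1 mod 4, the ring of integers is ℤ[√154] with discriminant 4·154 = 616.
disc(K) = 616 = 7·88, so p = 7 is ramified.

7 is ramified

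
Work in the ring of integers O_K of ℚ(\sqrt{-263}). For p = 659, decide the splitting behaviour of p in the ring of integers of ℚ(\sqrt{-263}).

d = -263 ≡ 1 (mod 4), so O_K = ℤ[(1+√-263)/2] and disc(K) = d = -263.
Since gcd(659, -263) = 1 the prime 659 does not ramify.
Legendre symbol by Euler's criterion: (-263/659) ≡ (-263)^329 ≡ 1 (mod 659), i.e. (-263/659) = 1.
(-263/659) = 1, so 659 splits.

659 splits in O_K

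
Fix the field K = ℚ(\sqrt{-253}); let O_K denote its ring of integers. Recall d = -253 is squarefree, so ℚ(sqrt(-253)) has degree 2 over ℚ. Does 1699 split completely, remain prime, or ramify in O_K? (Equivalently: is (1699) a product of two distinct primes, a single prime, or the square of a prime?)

splits completely

d = -253 ≡ 3 (mod 4), so O_K = ℤ[√-253] and disc(K) = 4d = -1012.
Since gcd(1699, -1012) = 1 the prime 1699 does not ramify.
Euler's criterion: (-253)^849 mod 1699 = 1. Thus (-253|1699) = 1.
d is a quadratic residue mod p, hence 1699 splits in O_K.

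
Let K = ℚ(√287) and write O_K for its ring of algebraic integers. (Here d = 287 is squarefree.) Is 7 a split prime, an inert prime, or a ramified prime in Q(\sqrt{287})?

7 is ramified

287 mod 4 = 3, hence disc K = 4·287 = 1148 and O_K = ℤ[√287].
Ramification test: 7 | 1148. The prime 7 ramifies in K.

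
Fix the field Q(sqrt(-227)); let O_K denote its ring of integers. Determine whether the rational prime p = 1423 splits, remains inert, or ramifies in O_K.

-227 mod 4 = 1, hence disc K = -227 and O_K = ℤ[(1+√-227)/2].
disc(K) = -227 is not divisible by 1423; 1423 is unramified.
Compute (-227/1423) via Euler: 1196^((1423-1)/2) mod 1423 = 1422, so (-227/1423) = -1.
(-227/1423) = -1, so 1423 is inert.

inert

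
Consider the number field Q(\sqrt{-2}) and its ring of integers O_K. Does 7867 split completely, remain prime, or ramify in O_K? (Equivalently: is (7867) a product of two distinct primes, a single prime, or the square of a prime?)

d = -2 ≡ 2 (mod 4), so O_K = ℤ[√-2] and disc(K) = 4d = -8.
Since gcd(7867, -8) = 1 the prime 7867 does not ramify.
(-2/7867) = 7865^3933 mod 7867 = 1, giving Legendre symbol 1.
(-2/7867) = 1, so 7867 splits.

p splits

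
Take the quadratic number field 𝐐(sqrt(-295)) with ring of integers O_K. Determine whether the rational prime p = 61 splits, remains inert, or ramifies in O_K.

inert — (61) stays prime in O_K

Since -295 ≡ 1 mod 4, the ring of integers is ℤ[(1+√-295)/2] with discriminant -295.
61 ∤ -295, so 61 is unramified.
Legendre symbol by Euler's criterion: (-295/61) ≡ (-295)^30 ≡ 60 (mod 61), i.e. (-295/61) = -1.
(-295/61) = -1, so 61 is inert.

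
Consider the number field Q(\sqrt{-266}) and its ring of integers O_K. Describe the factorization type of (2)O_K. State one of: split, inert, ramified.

Since -266 ≢ 1 mod 4, the ring of integers is ℤ[√-266] with discriminant 4·(-266) = -1064.
Ramification test: 2 | -1064. The prime 2 ramifies in K.

ramified — (2) = 𝔭²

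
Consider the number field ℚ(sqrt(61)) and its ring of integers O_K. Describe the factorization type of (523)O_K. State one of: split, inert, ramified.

523 remains inert

61 mod 4 = 1, hence disc K = 61 and O_K = ℤ[(1+√61)/2].
523 ∤ 61, so 523 is unramified.
Compute (61/523) via Euler: 61^((523-1)/2) mod 523 = 522, so (61/523) = -1.
d is a non-residue mod p, hence 523 remains inert in O_K.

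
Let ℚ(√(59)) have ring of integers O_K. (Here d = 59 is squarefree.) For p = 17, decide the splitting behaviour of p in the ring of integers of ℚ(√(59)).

d = 59 ≡ 3 (mod 4), so O_K = ℤ[√59] and disc(K) = 4d = 236.
Since gcd(17, 236) = 1 the prime 17 does not ramify.
Compute (59/17) via Euler: 8^((17-1)/2) mod 17 = 1, so (59/17) = 1.
Legendre symbol 1 ⇒ 17 is split.

splits completely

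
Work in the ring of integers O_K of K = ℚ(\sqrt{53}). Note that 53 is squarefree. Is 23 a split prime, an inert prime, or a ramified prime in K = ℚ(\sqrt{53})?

d = 53 ≡ 1 (mod 4), so O_K = ℤ[(1+√53)/2] and disc(K) = d = 53.
Since gcd(23, 53) = 1 the prime 23 does not ramify.
Legendre symbol by Euler's criterion: (53/23) ≡ 53^11 ≡ 22 (mod 23), i.e. (53/23) = -1.
d is a non-residue mod p, hence 23 remains inert in O_K.

23 remains inert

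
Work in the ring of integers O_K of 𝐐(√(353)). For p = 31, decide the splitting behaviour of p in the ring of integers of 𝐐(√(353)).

353 mod 4 = 1, hence disc K = 353 and O_K = ℤ[(1+√353)/2].
Since gcd(31, 353) = 1 the prime 31 does not ramify.
Euler's criterion: 353^15 mod 31 = 30. Thus (353|31) = -1.
(353/31) = -1, so 31 is inert.

p is inert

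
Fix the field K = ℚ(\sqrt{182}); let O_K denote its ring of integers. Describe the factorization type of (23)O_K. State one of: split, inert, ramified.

remains prime (inert)

Since 182 ≢ 1 mod 4, the ring of integers is ℤ[√182] with discriminant 4·182 = 728.
23 ∤ 728, so 23 is unramified.
Compute (182/23) via Euler: 21^((23-1)/2) mod 23 = 22, so (182/23) = -1.
(182/23) = -1, so 23 is inert.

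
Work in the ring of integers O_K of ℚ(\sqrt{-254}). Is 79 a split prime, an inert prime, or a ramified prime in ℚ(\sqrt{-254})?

d = -254 ≡ 2 (mod 4), so O_K = ℤ[√-254] and disc(K) = 4d = -1016.
disc(K) = -1016 is not divisible by 79; 79 is unramified.
Legendre symbol by Euler's criterion: (-254/79) ≡ (-254)^39 ≡ 1 (mod 79), i.e. (-254/79) = 1.
d is a quadratic residue mod p, hence 79 splits in O_K.

split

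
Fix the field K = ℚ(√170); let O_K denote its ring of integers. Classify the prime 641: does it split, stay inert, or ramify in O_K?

p is inert

Since 170 ≢ 1 mod 4, the ring of integers is ℤ[√170] with discriminant 4·170 = 680.
641 ∤ 680, so 641 is unramified.
(170/641) = 170^320 mod 641 = 640, giving Legendre symbol -1.
Legendre symbol -1 ⇒ 641 is inert.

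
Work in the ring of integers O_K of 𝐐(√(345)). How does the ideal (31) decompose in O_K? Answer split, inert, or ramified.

345 mod 4 = 1, hence disc K = 345 and O_K = ℤ[(1+√345)/2].
Since gcd(31, 345) = 1 the prime 31 does not ramify.
Euler's criterion: 345^15 mod 31 = 1. Thus (345|31) = 1.
Legendre symbol 1 ⇒ 31 is split.

split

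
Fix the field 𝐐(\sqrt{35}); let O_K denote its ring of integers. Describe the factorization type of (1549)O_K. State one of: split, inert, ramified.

35 mod 4 = 3, hence disc K = 4·35 = 140 and O_K = ℤ[√35].
1549 ∤ 140, so 1549 is unramified.
Euler's criterion: 35^774 mod 1549 = 1. Thus (35|1549) = 1.
d is a quadratic residue mod p, hence 1549 splits in O_K.

split — (1549) = 𝔭₁𝔭₂ with 𝔭₁ ≠ 𝔭₂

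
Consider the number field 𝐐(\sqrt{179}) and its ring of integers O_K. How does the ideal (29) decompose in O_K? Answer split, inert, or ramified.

d = 179 ≡ 3 (mod 4), so O_K = ℤ[√179] and disc(K) = 4d = 716.
29 ∤ 716, so 29 is unramified.
Euler's criterion: 179^14 mod 29 = 1. Thus (179|29) = 1.
(179/29) = 1, so 29 splits.

p splits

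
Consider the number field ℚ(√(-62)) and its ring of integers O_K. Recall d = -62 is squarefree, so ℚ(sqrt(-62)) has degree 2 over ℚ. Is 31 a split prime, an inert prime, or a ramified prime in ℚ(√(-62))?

d = -62 ≡ 2 (mod 4), so O_K = ℤ[√-62] and disc(K) = 4d = -248.
disc(K) = -248 = 31·(-8), so p = 31 is ramified.

31 is ramified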